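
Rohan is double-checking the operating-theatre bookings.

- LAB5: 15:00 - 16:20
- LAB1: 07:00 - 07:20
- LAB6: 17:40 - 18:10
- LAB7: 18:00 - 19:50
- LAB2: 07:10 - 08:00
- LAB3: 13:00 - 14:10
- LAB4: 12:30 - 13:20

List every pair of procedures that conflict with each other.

LAB1 & LAB2, LAB3 & LAB4, LAB6 & LAB7

Sorted by start: LAB1, LAB2, LAB4, LAB3, LAB5, LAB6, LAB7.
LAB2 starts before LAB1 ends → LAB1 and LAB2 overlap.
LAB4 starts after LAB1 ends; LAB1 is clear from here.
LAB4 starts after LAB2 ends; LAB2 is clear from here.
LAB3 starts before LAB4 ends → LAB4 and LAB3 overlap.
LAB5 starts after LAB4 ends; LAB4 is clear from here.
LAB5 starts after LAB3 ends; LAB3 is clear from here.
LAB6 starts after LAB5 ends; LAB5 is clear from here.
LAB7 starts before LAB6 ends → LAB6 and LAB7 overlap.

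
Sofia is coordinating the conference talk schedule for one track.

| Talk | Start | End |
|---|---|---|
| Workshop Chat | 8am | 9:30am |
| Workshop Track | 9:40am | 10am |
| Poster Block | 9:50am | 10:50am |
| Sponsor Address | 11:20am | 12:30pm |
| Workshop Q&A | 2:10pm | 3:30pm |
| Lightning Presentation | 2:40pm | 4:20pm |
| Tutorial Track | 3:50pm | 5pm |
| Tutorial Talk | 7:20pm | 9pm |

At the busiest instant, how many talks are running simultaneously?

Sort all start/end points and keep a running count:
8am start Workshop Chat → 1
9:30am end Workshop Chat → 0
9:40am start Workshop Track → 1
9:50am start Poster Block → 2
10am end Workshop Track → 1
10:50am end Poster Block → 0
11:20am start Sponsor Address → 1
12:30pm end Sponsor Address → 0
2:10pm start Workshop Q&A → 1
2:40pm start Lightning Presentation → 2
3:30pm end Workshop Q&A → 1
3:50pm start Tutorial Track → 2
4:20pm end Lightning Presentation → 1
5pm end Tutorial Track → 0
7:20pm start Tutorial Talk → 1
9pm end Tutorial Talk → 0
Peak is 2, at 9:50am (Poster Block, Workshop Track).

2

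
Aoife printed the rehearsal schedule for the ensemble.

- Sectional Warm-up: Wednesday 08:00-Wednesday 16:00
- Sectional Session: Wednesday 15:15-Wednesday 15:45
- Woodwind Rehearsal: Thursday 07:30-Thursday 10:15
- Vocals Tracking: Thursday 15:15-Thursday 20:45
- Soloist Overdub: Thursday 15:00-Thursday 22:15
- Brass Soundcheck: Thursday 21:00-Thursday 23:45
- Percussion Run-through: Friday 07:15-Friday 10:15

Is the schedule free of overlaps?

No

Sorted by start: Sectional Warm-up, Sectional Session, Woodwind Rehearsal, Soloist Overdub, Vocals Tracking, Brass Soundcheck, Percussion Run-through.
Sectional Session starts before Sectional Warm-up ends → Sectional Warm-up and Sectional Session overlap.
That's a conflict, so the schedule is not conflict-free.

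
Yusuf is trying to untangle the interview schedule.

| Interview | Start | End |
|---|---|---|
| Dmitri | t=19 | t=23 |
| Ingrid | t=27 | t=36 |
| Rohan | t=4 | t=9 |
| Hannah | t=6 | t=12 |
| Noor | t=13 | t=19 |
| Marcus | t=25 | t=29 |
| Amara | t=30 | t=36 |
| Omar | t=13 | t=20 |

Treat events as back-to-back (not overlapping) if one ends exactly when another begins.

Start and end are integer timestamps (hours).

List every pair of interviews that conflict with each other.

Check each pair: they overlap iff neither finishes before the other starts.
Sorted by start: Rohan, Hannah, Omar, Noor, Dmitri, Marcus, Ingrid, Amara.
Hannah starts before Rohan ends → Rohan and Hannah overlap.
Omar starts after Rohan ends, so Rohan has no further overlaps.
Omar starts after Hannah ends, so Hannah has no further overlaps.
Noor starts before Omar ends → Omar and Noor overlap.
Dmitri starts before Omar ends → Omar and Dmitri overlap.
Marcus starts after Omar ends, so Omar has no further overlaps.
Dmitri starts exactly when Noor ends (back-to-back, no overlap), so Noor has no further overlaps.
Marcus starts after Dmitri ends, so Dmitri has no further overlaps.
Ingrid starts before Marcus ends → Marcus and Ingrid overlap.
Amara starts after Marcus ends.
Amara starts before Ingrid ends → Ingrid and Amara overlap.

Amara & Ingrid, Dmitri & Omar, Hannah & Rohan, Ingrid & Marcus, Noor & Omar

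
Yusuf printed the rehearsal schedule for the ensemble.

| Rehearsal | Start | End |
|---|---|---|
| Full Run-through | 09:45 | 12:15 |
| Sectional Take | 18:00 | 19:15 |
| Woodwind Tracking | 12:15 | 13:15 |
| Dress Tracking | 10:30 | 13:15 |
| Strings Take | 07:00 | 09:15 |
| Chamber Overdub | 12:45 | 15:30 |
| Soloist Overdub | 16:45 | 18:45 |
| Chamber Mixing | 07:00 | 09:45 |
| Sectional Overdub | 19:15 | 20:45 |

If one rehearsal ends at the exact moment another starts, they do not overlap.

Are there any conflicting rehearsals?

Two intervals overlap when each starts before the other ends.
Sorted by start: Chamber Mixing, Strings Take, Full Run-through, Dress Tracking, Woodwind Tracking, Chamber Overdub, Soloist Overdub, Sectional Take, Sectional Overdub.
Strings Take starts before Chamber Mixing ends → Chamber Mixing and Strings Take overlap.
That's a conflict, so the schedule is not conflict-free.

Yes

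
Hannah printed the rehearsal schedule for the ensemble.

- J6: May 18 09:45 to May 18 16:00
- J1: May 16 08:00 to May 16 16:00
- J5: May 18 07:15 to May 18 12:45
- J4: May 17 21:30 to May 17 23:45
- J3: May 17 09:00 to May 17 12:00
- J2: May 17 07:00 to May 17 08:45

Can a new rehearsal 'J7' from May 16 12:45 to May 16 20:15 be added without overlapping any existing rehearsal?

J1: starts May 16 08:00 before J7 ends May 16 20:15, and ends May 16 16:00 after J7 starts May 16 12:45 → overlap.
J2: starts May 17 07:00 at or after J7 ends May 16 20:15 → clear.
J3: starts May 17 09:00 at or after J7 ends May 16 20:15 → clear.
J4: starts May 17 21:30 at or after J7 ends May 16 20:15 → clear.
J5: starts May 18 07:15 at or after J7 ends May 16 20:15 → clear.
J6: starts May 18 09:45 at or after J7 ends May 16 20:15 → clear.
J7 overlaps J1.

No — it overlaps J1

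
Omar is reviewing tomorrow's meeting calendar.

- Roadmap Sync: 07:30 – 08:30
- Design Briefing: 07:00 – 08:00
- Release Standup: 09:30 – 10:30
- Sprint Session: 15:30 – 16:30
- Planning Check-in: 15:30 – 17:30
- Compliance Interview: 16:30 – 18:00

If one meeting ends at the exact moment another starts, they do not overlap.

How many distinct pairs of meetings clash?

Sorted by start: Design Briefing, Roadmap Sync, Release Standup, Sprint Session, Planning Check-in, Compliance Interview.
Roadmap Sync starts before Design Briefing ends → Design Briefing and Roadmap Sync overlap.
Release Standup starts after Design Briefing ends, so Design Briefing has no further overlaps.
Release Standup starts after Roadmap Sync ends, so Roadmap Sync has no further overlaps.
Sprint Session starts after Release Standup ends, so Release Standup has no further overlaps.
Planning Check-in starts before Sprint Session ends → Sprint Session and Planning Check-in overlap.
Compliance Interview starts exactly when Sprint Session ends (back-to-back, no overlap).
Compliance Interview starts before Planning Check-in ends → Planning Check-in and Compliance Interview overlap.
Overlapping pairs: Compliance Interview & Planning Check-in, Design Briefing & Roadmap Sync, Planning Check-in & Sprint Session — 3 in total.

3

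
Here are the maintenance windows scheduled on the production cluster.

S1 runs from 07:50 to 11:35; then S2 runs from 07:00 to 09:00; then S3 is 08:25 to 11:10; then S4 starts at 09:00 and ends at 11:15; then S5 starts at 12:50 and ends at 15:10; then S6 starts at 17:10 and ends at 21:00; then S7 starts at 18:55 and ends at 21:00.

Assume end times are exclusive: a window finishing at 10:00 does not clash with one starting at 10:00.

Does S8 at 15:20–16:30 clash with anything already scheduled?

S2: ends 09:00 at or before S8 starts 15:20 → clear.
S1: ends 11:35 at or before S8 starts 15:20 → clear.
S3: ends 11:10 at or before S8 starts 15:20 → clear.
S4: ends 11:15 at or before S8 starts 15:20 → clear.
S5: ends 15:10 at or before S8 starts 15:20 → clear.
S6: starts 17:10 at or after S8 ends 16:30 → clear.
S7: starts 18:55 at or after S8 ends 16:30 → clear.

No — it doesn't clash with anything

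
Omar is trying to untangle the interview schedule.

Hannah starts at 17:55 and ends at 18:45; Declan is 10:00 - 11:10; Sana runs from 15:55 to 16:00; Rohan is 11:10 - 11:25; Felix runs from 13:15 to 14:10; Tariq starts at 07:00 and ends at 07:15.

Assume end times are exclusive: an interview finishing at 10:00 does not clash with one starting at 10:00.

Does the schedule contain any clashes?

Sorted by start: Tariq, Declan, Rohan, Felix, Sana, Hannah.
Declan starts after Tariq ends, so Tariq has no further overlaps.
Rohan starts exactly when Declan ends (back-to-back, no overlap), so Declan has no further overlaps.
Felix starts after Rohan ends, so Rohan has no further overlaps.
Sana starts after Felix ends, so Felix has no further overlaps.
Hannah starts after Sana ends.
Every pair is clear; the schedule has no overlaps.

No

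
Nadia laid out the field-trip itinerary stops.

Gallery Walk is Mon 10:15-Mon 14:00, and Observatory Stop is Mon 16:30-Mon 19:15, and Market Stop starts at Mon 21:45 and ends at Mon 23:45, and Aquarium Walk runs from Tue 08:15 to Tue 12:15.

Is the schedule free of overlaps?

Yes

Sorted by start: Gallery Walk, Observatory Stop, Market Stop, Aquarium Walk.
Observatory Stop starts after Gallery Walk ends, so Gallery Walk has no further overlaps.
Market Stop starts after Observatory Stop ends, so Observatory Stop has no further overlaps.
Aquarium Walk starts after Market Stop ends.
Every pair is clear; the schedule has no overlaps.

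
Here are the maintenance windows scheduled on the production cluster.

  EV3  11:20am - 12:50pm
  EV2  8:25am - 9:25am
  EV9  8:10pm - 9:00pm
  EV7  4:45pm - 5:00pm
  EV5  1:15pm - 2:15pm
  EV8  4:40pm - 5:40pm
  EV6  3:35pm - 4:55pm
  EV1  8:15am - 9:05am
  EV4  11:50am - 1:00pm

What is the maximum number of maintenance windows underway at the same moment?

Sweep the timeline, counting +1 at each start and −1 at each end (ends before starts at a tie):
8:15am start EV1 → 1
8:25am start EV2 → 2
9:05am end EV1 → 1
9:25am end EV2 → 0
11:20am start EV3 → 1
11:50am start EV4 → 2
12:50pm end EV3 → 1
1:00pm end EV4 → 0
1:15pm start EV5 → 1
2:15pm end EV5 → 0
3:35pm start EV6 → 1
4:40pm start EV8 → 2
4:45pm start EV7 → 3
4:55pm end EV6 → 2
5:00pm end EV7 → 1
5:40pm end EV8 → 0
8:10pm start EV9 → 1
9:00pm end EV9 → 0
Peak is 3, at 4:45pm (EV6, EV7, EV8).

3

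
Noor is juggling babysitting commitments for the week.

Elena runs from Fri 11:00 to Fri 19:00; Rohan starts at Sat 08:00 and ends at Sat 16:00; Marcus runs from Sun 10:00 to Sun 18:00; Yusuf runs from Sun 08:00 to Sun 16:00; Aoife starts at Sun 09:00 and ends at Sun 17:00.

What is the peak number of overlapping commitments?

3

Walk through starts and ends in time order (an end at T is processed before a start at T):
Fri 11:00 start Elena → 1
Fri 19:00 end Elena → 0
Sat 08:00 start Rohan → 1
Sat 16:00 end Rohan → 0
Sun 08:00 start Yusuf → 1
Sun 09:00 start Aoife → 2
Sun 10:00 start Marcus → 3
Sun 16:00 end Yusuf → 2
Sun 17:00 end Aoife → 1
Sun 18:00 end Marcus → 0
Peak is 3, at Sun 10:00 (Aoife, Marcus, Yusuf).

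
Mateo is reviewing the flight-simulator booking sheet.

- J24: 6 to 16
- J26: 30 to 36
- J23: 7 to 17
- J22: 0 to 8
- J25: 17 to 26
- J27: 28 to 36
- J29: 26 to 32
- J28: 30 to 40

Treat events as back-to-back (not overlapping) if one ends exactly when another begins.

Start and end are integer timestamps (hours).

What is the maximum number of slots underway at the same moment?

4

Walk through starts and ends in time order (an end at T is processed before a start at T):
0 start J22 → 1
6 start J24 → 2
7 start J23 → 3
8 end J22 → 2
16 end J24 → 1
17 end J23 → 0
17 start J25 → 1
26 end J25 → 0
26 start J29 → 1
28 start J27 → 2
30 start J26 → 3
30 start J28 → 4
32 end J29 → 3
36 end J26 → 2
36 end J27 → 1
40 end J28 → 0
Peak is 4, at 30 (J26, J27, J28, J29).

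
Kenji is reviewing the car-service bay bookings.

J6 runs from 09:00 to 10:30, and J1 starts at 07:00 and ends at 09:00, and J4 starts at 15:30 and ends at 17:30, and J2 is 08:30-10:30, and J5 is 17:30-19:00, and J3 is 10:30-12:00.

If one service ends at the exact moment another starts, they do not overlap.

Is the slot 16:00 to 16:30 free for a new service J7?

No — it overlaps J4

J1: ends 09:00 at or before J7 starts 16:00 → clear.
J2: ends 10:30 at or before J7 starts 16:00 → clear.
J6: ends 10:30 at or before J7 starts 16:00 → clear.
J3: ends 12:00 at or before J7 starts 16:00 → clear.
J4: starts 15:30 before J7 ends 16:30, and ends 17:30 after J7 starts 16:00 → overlap.
J5: starts 17:30 at or after J7 ends 16:30 → clear.
J7 overlaps J4.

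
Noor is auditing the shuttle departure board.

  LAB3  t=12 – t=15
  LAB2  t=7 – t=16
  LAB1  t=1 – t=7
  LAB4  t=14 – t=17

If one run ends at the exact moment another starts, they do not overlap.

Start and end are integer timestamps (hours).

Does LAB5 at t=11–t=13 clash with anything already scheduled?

Yes — it overlaps LAB2, LAB3

LAB1: ends t=7 at or before LAB5 starts t=11 → clear.
LAB2: starts t=7 before LAB5 ends t=13, and ends t=16 after LAB5 starts t=11 → overlap.
LAB3: starts t=12 before LAB5 ends t=13, and ends t=15 after LAB5 starts t=11 → overlap.
LAB4: starts t=14 at or after LAB5 ends t=13 → clear.
LAB5 overlaps LAB2, LAB3.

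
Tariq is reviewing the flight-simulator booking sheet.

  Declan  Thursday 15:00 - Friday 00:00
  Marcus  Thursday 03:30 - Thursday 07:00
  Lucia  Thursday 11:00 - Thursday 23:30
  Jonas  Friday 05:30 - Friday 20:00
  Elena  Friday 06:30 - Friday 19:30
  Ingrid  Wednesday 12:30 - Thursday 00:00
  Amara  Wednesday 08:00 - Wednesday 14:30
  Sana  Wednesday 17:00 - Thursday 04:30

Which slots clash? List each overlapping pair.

Sorted by start: Amara, Ingrid, Sana, Marcus, Lucia, Declan, Jonas, Elena.
Ingrid starts before Amara ends → Amara and Ingrid overlap.
Sana starts after Amara ends, so Amara has no further overlaps.
Sana starts before Ingrid ends → Ingrid and Sana overlap.
Marcus starts after Ingrid ends, so Ingrid has no further overlaps.
Marcus starts before Sana ends → Sana and Marcus overlap.
Lucia starts after Sana ends, so Sana has no further overlaps.
Lucia starts after Marcus ends, so Marcus has no further overlaps.
Declan starts before Lucia ends → Lucia and Declan overlap.
Jonas starts after Lucia ends, so Lucia has no further overlaps.
Jonas starts after Declan ends, so Declan has no further overlaps.
Elena starts before Jonas ends → Jonas and Elena overlap.

Amara & Ingrid, Declan & Lucia, Elena & Jonas, Ingrid & Sana, Marcus & Sana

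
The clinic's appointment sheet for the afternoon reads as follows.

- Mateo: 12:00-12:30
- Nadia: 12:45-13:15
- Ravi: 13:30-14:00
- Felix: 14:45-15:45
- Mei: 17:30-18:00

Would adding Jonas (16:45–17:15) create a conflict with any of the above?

Mateo: ends 12:30 at or before Jonas starts 16:45 → clear.
Nadia: ends 13:15 at or before Jonas starts 16:45 → clear.
Ravi: ends 14:00 at or before Jonas starts 16:45 → clear.
Felix: ends 15:45 at or before Jonas starts 16:45 → clear.
Mei: starts 17:30 at or after Jonas ends 17:15 → clear.

No — it doesn't clash with anything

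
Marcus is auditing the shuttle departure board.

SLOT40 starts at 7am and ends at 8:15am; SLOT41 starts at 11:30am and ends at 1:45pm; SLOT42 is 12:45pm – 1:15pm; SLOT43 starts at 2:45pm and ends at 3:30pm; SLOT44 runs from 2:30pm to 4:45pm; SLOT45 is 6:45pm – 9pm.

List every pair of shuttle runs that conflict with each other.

SLOT41 & SLOT42, SLOT43 & SLOT44

Sorted by start: SLOT40, SLOT41, SLOT42, SLOT44, SLOT43, SLOT45.
SLOT41 starts after SLOT40 ends, so SLOT40 has no further overlaps.
SLOT42 starts before SLOT41 ends → SLOT41 and SLOT42 overlap.
SLOT44 starts after SLOT41 ends, so SLOT41 has no further overlaps.
SLOT44 starts after SLOT42 ends, so SLOT42 has no further overlaps.
SLOT43 starts before SLOT44 ends → SLOT44 and SLOT43 overlap.
SLOT45 starts after SLOT44 ends.
SLOT45 starts after SLOT43 ends.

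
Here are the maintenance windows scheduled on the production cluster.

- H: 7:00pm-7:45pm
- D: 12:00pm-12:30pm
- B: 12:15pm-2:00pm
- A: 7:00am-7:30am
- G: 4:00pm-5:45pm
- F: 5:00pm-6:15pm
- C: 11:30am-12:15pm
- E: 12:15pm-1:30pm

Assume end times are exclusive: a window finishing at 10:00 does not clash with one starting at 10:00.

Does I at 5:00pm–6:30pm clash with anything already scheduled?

A: ends 7:30am at or before I starts 5:00pm → clear.
C: ends 12:15pm at or before I starts 5:00pm → clear.
D: ends 12:30pm at or before I starts 5:00pm → clear.
B: ends 2:00pm at or before I starts 5:00pm → clear.
E: ends 1:30pm at or before I starts 5:00pm → clear.
G: starts 4:00pm before I ends 6:30pm, and ends 5:45pm after I starts 5:00pm → overlap.
F: starts 5:00pm before I ends 6:30pm, and ends 6:15pm after I starts 5:00pm → overlap.
H: starts 7:00pm at or after I ends 6:30pm → clear.
I overlaps F, G.

Yes — it overlaps F, G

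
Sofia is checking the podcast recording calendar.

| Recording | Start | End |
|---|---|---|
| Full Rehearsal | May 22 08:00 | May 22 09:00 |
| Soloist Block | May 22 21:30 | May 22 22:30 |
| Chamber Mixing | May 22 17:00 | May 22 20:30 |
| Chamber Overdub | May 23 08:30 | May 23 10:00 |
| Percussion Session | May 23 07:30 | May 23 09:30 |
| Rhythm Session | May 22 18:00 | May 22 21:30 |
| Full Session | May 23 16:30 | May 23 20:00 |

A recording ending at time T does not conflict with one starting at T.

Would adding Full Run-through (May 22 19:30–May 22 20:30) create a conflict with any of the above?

Full Rehearsal: ends May 22 09:00 at or before Full Run-through starts May 22 19:30 → clear.
Chamber Mixing: starts May 22 17:00 before Full Run-through ends May 22 20:30, and ends May 22 20:30 after Full Run-through starts May 22 19:30 → overlap.
Rhythm Session: starts May 22 18:00 before Full Run-through ends May 22 20:30, and ends May 22 21:30 after Full Run-through starts May 22 19:30 → overlap.
Soloist Block: starts May 22 21:30 at or after Full Run-through ends May 22 20:30 → clear.
Percussion Session: starts May 23 07:30 at or after Full Run-through ends May 22 20:30 → clear.
Chamber Overdub: starts May 23 08:30 at or after Full Run-through ends May 22 20:30 → clear.
Full Session: starts May 23 16:30 at or after Full Run-through ends May 22 20:30 → clear.
Full Run-through overlaps Rhythm Session, Chamber Mixing.

Yes — it overlaps Chamber Mixing, Rhythm Session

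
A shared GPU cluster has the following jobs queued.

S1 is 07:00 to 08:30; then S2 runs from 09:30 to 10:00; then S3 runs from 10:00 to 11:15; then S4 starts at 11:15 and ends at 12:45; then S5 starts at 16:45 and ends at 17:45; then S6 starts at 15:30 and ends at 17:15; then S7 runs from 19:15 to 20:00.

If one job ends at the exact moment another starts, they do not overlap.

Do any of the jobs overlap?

Yes

Sorted by start: S1, S2, S3, S4, S6, S5, S7.
S2 starts after S1 ends; S1 is clear from here.
S3 starts exactly when S2 ends (back-to-back, no overlap); S2 is clear from here.
S4 starts exactly when S3 ends (back-to-back, no overlap); S3 is clear from here.
S6 starts after S4 ends; S4 is clear from here.
S5 starts before S6 ends → S6 and S5 overlap.
That's a conflict, so the schedule is not conflict-free.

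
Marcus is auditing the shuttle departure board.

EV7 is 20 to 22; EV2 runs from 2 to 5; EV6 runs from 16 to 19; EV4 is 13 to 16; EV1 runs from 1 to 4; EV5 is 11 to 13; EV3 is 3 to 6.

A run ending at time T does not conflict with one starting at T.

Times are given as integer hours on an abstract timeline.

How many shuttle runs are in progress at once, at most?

3

Sweep the timeline, counting +1 at each start and −1 at each end (ends before starts at a tie):
1 start EV1 → 1
2 start EV2 → 2
3 start EV3 → 3
4 end EV1 → 2
5 end EV2 → 1
6 end EV3 → 0
11 start EV5 → 1
13 end EV5 → 0
13 start EV4 → 1
16 end EV4 → 0
16 start EV6 → 1
19 end EV6 → 0
20 start EV7 → 1
22 end EV7 → 0
Peak is 3, at 3 (EV1, EV2, EV3).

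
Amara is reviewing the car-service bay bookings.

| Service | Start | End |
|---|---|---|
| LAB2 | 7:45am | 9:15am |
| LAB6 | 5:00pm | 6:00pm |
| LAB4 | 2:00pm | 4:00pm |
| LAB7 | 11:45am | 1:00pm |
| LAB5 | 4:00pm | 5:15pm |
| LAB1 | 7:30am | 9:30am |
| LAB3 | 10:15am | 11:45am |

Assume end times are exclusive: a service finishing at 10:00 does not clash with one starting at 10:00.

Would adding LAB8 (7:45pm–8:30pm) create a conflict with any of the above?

No — it doesn't clash with anything

LAB1: ends 9:30am at or before LAB8 starts 7:45pm → clear.
LAB2: ends 9:15am at or before LAB8 starts 7:45pm → clear.
LAB3: ends 11:45am at or before LAB8 starts 7:45pm → clear.
LAB7: ends 1:00pm at or before LAB8 starts 7:45pm → clear.
LAB4: ends 4:00pm at or before LAB8 starts 7:45pm → clear.
LAB5: ends 5:15pm at or before LAB8 starts 7:45pm → clear.
LAB6: ends 6:00pm at or before LAB8 starts 7:45pm → clear.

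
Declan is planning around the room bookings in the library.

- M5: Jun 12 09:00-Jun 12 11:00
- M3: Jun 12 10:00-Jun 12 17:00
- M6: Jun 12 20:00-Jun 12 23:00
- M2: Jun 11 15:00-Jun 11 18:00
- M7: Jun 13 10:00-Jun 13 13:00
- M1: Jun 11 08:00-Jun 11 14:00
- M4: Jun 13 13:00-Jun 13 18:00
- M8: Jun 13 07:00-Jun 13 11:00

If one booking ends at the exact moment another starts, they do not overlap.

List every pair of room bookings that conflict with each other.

M3 & M5, M7 & M8

Check each pair: they overlap iff neither finishes before the other starts.
Sorted by start: M1, M2, M5, M3, M6, M8, M7, M4.
M2 starts after M1 ends, so M1 has no further overlaps.
M5 starts after M2 ends, so M2 has no further overlaps.
M3 starts before M5 ends → M5 and M3 overlap.
M6 starts after M5 ends, so M5 has no further overlaps.
M6 starts after M3 ends, so M3 has no further overlaps.
M8 starts after M6 ends, so M6 has no further overlaps.
M7 starts before M8 ends → M8 and M7 overlap.
M4 starts after M8 ends.
M4 starts exactly when M7 ends (back-to-back, no overlap).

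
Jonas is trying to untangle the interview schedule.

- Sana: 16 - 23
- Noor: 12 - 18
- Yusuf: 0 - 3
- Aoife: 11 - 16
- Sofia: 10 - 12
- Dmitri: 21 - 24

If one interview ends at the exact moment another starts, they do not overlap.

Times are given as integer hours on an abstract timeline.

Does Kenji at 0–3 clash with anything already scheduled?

Yusuf: starts 0 before Kenji ends 3, and ends 3 after Kenji starts 0 → overlap.
Sofia: starts 10 at or after Kenji ends 3 → clear.
Aoife: starts 11 at or after Kenji ends 3 → clear.
Noor: starts 12 at or after Kenji ends 3 → clear.
Sana: starts 16 at or after Kenji ends 3 → clear.
Dmitri: starts 21 at or after Kenji ends 3 → clear.
Kenji overlaps Yusuf.

Yes — it overlaps Yusuf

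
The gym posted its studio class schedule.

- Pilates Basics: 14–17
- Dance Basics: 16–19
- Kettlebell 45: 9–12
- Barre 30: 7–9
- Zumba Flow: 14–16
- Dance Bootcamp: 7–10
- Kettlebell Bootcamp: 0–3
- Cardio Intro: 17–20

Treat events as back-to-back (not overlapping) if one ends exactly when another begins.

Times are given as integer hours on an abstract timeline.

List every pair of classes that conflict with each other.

Sorted by start: Kettlebell Bootcamp, Dance Bootcamp, Barre 30, Kettlebell 45, Zumba Flow, Pilates Basics, Dance Basics, Cardio Intro.
Dance Bootcamp starts after Kettlebell Bootcamp ends, so nothing later overlaps Kettlebell Bootcamp either.
Barre 30 starts before Dance Bootcamp ends → Dance Bootcamp and Barre 30 overlap.
Kettlebell 45 starts before Dance Bootcamp ends → Dance Bootcamp and Kettlebell 45 overlap.
Zumba Flow starts after Dance Bootcamp ends, so nothing later overlaps Dance Bootcamp either.
Kettlebell 45 starts exactly when Barre 30 ends (back-to-back, no overlap), so nothing later overlaps Barre 30 either.
Zumba Flow starts after Kettlebell 45 ends, so nothing later overlaps Kettlebell 45 either.
Pilates Basics starts before Zumba Flow ends → Zumba Flow and Pilates Basics overlap.
Dance Basics starts exactly when Zumba Flow ends (back-to-back, no overlap), so nothing later overlaps Zumba Flow either.
Dance Basics starts before Pilates Basics ends → Pilates Basics and Dance Basics overlap.
Cardio Intro starts exactly when Pilates Basics ends (back-to-back, no overlap).
Cardio Intro starts before Dance Basics ends → Dance Basics and Cardio Intro overlap.

Barre 30 & Dance Bootcamp, Cardio Intro & Dance Basics, Dance Basics & Pilates Basics, Dance Bootcamp & Kettlebell 45, Pilates Basics & Zumba Flow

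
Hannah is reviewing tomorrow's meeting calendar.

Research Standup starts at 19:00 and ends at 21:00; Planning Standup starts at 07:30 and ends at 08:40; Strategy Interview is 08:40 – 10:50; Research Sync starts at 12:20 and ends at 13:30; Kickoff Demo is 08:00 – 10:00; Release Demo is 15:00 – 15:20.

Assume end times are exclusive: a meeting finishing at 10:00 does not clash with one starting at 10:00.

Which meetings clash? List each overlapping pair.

Sorted by start: Planning Standup, Kickoff Demo, Strategy Interview, Research Sync, Release Demo, Research Standup.
Kickoff Demo starts before Planning Standup ends → Planning Standup and Kickoff Demo overlap.
Strategy Interview starts exactly when Planning Standup ends (back-to-back, no overlap) — done with Planning Standup.
Strategy Interview starts before Kickoff Demo ends → Kickoff Demo and Strategy Interview overlap.
Research Sync starts after Kickoff Demo ends — done with Kickoff Demo.
Research Sync starts after Strategy Interview ends — done with Strategy Interview.
Release Demo starts after Research Sync ends — done with Research Sync.
Research Standup starts after Release Demo ends.

Kickoff Demo & Planning Standup, Kickoff Demo & Strategy Interview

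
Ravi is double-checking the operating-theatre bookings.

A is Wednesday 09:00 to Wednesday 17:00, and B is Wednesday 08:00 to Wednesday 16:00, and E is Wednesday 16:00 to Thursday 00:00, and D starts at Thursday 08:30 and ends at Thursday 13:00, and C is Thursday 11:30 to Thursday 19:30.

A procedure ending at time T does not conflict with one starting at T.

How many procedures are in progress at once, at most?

Sort all start/end points and keep a running count:
Wednesday 08:00 start B → 1
Wednesday 09:00 start A → 2
Wednesday 16:00 end B → 1
Wednesday 16:00 start E → 2
Wednesday 17:00 end A → 1
Thursday 00:00 end E → 0
Thursday 08:30 start D → 1
Thursday 11:30 start C → 2
Thursday 13:00 end D → 1
Thursday 19:30 end C → 0
Peak is 2, at Wednesday 09:00 (A, B).

2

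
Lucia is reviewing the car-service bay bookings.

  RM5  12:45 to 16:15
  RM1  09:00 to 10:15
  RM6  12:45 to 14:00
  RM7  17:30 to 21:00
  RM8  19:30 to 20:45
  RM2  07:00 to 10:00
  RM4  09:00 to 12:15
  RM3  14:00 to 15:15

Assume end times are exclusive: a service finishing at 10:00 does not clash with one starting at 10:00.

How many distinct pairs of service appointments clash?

Sorted by start: RM2, RM1, RM4, RM5, RM6, RM3, RM7, RM8.
RM1 starts before RM2 ends → RM2 and RM1 overlap.
RM4 starts before RM2 ends → RM2 and RM4 overlap.
RM5 starts after RM2 ends, so RM2 has no further overlaps.
RM4 starts before RM1 ends → RM1 and RM4 overlap.
RM5 starts after RM1 ends, so RM1 has no further overlaps.
RM5 starts after RM4 ends, so RM4 has no further overlaps.
RM6 starts before RM5 ends → RM5 and RM6 overlap.
RM3 starts before RM5 ends → RM5 and RM3 overlap.
RM7 starts after RM5 ends, so RM5 has no further overlaps.
RM3 starts exactly when RM6 ends (back-to-back, no overlap), so RM6 has no further overlaps.
RM7 starts after RM3 ends, so RM3 has no further overlaps.
RM8 starts before RM7 ends → RM7 and RM8 overlap.
Overlapping pairs: RM1 & RM2, RM1 & RM4, RM2 & RM4, RM3 & RM5, RM5 & RM6, RM7 & RM8 — 6 in total.

6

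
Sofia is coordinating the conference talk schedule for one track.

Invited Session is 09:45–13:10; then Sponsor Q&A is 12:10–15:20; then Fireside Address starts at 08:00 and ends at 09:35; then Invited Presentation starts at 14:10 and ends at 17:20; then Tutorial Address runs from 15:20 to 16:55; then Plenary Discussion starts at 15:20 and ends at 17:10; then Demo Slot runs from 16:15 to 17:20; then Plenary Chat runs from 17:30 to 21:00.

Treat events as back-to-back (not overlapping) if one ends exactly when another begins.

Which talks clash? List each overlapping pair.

Sorted by start: Fireside Address, Invited Session, Sponsor Q&A, Invited Presentation, Tutorial Address, Plenary Discussion, Demo Slot, Plenary Chat.
Invited Session starts after Fireside Address ends, so Fireside Address has no further overlaps.
Sponsor Q&A starts before Invited Session ends → Invited Session and Sponsor Q&A overlap.
Invited Presentation starts after Invited Session ends, so Invited Session has no further overlaps.
Invited Presentation starts before Sponsor Q&A ends → Sponsor Q&A and Invited Presentation overlap.
Tutorial Address starts exactly when Sponsor Q&A ends (back-to-back, no overlap), so Sponsor Q&A has no further overlaps.
Tutorial Address starts before Invited Presentation ends → Invited Presentation and Tutorial Address overlap.
Plenary Discussion starts before Invited Presentation ends → Invited Presentation and Plenary Discussion overlap.
Demo Slot starts before Invited Presentation ends → Invited Presentation and Demo Slot overlap.
Plenary Chat starts after Invited Presentation ends.
Plenary Discussion starts before Tutorial Address ends → Tutorial Address and Plenary Discussion overlap.
Demo Slot starts before Tutorial Address ends → Tutorial Address and Demo Slot overlap.
Plenary Chat starts after Tutorial Address ends.
Demo Slot starts before Plenary Discussion ends → Plenary Discussion and Demo Slot overlap.
Plenary Chat starts after Plenary Discussion ends.
Plenary Chat starts after Demo Slot ends.

Demo Slot & Invited Presentation, Demo Slot & Plenary Discussion, Demo Slot & Tutorial Address, Invited Presentation & Plenary Discussion, Invited Presentation & Sponsor Q&A, Invited Presentation & Tutorial Address, Invited Session & Sponsor Q&A, Plenary Discussion & Tutorial Address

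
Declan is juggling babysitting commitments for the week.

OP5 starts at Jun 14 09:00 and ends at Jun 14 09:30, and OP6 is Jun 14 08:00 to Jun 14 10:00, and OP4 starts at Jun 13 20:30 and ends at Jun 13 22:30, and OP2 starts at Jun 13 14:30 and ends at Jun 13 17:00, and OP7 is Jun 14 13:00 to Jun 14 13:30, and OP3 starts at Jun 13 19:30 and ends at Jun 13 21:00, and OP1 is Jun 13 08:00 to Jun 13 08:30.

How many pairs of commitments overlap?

2

Sorted by start: OP1, OP2, OP3, OP4, OP6, OP5, OP7.
OP2 starts after OP1 ends, so OP1 has no further overlaps.
OP3 starts after OP2 ends, so OP2 has no further overlaps.
OP4 starts before OP3 ends → OP3 and OP4 overlap.
OP6 starts after OP3 ends, so OP3 has no further overlaps.
OP6 starts after OP4 ends, so OP4 has no further overlaps.
OP5 starts before OP6 ends → OP6 and OP5 overlap.
OP7 starts after OP6 ends.
OP7 starts after OP5 ends.
Overlapping pairs: OP3 & OP4, OP5 & OP6 — 2 in total.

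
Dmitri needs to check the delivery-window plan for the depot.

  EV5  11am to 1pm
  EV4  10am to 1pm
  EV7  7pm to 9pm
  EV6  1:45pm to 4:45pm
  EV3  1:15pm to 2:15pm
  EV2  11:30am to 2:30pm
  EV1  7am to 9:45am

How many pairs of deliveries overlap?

Two intervals overlap when each starts before the other ends.
Sorted by start: EV1, EV4, EV5, EV2, EV3, EV6, EV7.
EV4 starts after EV1 ends, so EV1 has no further overlaps.
EV5 starts before EV4 ends → EV4 and EV5 overlap.
EV2 starts before EV4 ends → EV4 and EV2 overlap.
EV3 starts after EV4 ends, so EV4 has no further overlaps.
EV2 starts before EV5 ends → EV5 and EV2 overlap.
EV3 starts after EV5 ends, so EV5 has no further overlaps.
EV3 starts before EV2 ends → EV2 and EV3 overlap.
EV6 starts before EV2 ends → EV2 and EV6 overlap.
EV7 starts after EV2 ends.
EV6 starts before EV3 ends → EV3 and EV6 overlap.
EV7 starts after EV3 ends.
EV7 starts after EV6 ends.
Overlapping pairs: EV2 & EV3, EV2 & EV4, EV2 & EV5, EV2 & EV6, EV3 & EV6, EV4 & EV5 — 6 in total.

6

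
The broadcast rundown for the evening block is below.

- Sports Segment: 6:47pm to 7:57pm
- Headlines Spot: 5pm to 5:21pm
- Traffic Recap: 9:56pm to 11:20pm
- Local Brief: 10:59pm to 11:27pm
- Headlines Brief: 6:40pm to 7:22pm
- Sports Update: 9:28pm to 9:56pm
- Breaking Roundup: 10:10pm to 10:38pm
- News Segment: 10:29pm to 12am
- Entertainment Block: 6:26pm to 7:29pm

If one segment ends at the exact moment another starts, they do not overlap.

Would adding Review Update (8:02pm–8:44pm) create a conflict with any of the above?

No — it doesn't clash with anything

Headlines Spot: ends 5:21pm at or before Review Update starts 8:02pm → clear.
Entertainment Block: ends 7:29pm at or before Review Update starts 8:02pm → clear.
Headlines Brief: ends 7:22pm at or before Review Update starts 8:02pm → clear.
Sports Segment: ends 7:57pm at or before Review Update starts 8:02pm → clear.
Sports Update: starts 9:28pm at or after Review Update ends 8:44pm → clear.
Traffic Recap: starts 9:56pm at or after Review Update ends 8:44pm → clear.
Breaking Roundup: starts 10:10pm at or after Review Update ends 8:44pm → clear.
News Segment: starts 10:29pm at or after Review Update ends 8:44pm → clear.
Local Brief: starts 10:59pm at or after Review Update ends 8:44pm → clear.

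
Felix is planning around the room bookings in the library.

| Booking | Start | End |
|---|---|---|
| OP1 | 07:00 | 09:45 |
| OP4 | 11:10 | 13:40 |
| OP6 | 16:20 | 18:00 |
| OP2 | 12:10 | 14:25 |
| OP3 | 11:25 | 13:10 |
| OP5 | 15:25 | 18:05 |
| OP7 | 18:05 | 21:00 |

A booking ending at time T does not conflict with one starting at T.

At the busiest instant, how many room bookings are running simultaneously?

Walk through starts and ends in time order (an end at T is processed before a start at T):
07:00 start OP1 → 1
09:45 end OP1 → 0
11:10 start OP4 → 1
11:25 start OP3 → 2
12:10 start OP2 → 3
13:10 end OP3 → 2
13:40 end OP4 → 1
14:25 end OP2 → 0
15:25 start OP5 → 1
16:20 start OP6 → 2
18:00 end OP6 → 1
18:05 end OP5 → 0
18:05 start OP7 → 1
21:00 end OP7 → 0
Peak is 3, at 12:10 (OP2, OP3, OP4).

3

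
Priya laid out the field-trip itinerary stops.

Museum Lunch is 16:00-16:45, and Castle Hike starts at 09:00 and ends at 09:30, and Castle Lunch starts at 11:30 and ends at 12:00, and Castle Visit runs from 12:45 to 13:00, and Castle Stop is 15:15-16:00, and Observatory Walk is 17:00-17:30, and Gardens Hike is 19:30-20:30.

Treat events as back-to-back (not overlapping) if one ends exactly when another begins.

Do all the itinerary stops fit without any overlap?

Yes

Sorted by start: Castle Hike, Castle Lunch, Castle Visit, Castle Stop, Museum Lunch, Observatory Walk, Gardens Hike.
Castle Lunch starts after Castle Hike ends — done with Castle Hike.
Castle Visit starts after Castle Lunch ends — done with Castle Lunch.
Castle Stop starts after Castle Visit ends — done with Castle Visit.
Museum Lunch starts exactly when Castle Stop ends (back-to-back, no overlap) — done with Castle Stop.
Observatory Walk starts after Museum Lunch ends — done with Museum Lunch.
Gardens Hike starts after Observatory Walk ends.
Every pair is clear; the schedule has no overlaps.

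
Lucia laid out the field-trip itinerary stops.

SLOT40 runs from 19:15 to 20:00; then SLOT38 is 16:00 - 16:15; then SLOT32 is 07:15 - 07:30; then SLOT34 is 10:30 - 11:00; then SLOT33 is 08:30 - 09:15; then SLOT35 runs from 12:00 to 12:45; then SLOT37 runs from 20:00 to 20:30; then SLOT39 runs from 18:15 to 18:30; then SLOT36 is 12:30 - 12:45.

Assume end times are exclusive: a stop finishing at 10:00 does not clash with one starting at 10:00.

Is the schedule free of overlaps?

Check each pair: they overlap iff neither finishes before the other starts.
Sorted by start: SLOT32, SLOT33, SLOT34, SLOT35, SLOT36, SLOT38, SLOT39, SLOT40, SLOT37.
SLOT33 starts after SLOT32 ends; SLOT32 is clear from here.
SLOT34 starts after SLOT33 ends; SLOT33 is clear from here.
SLOT35 starts after SLOT34 ends; SLOT34 is clear from here.
SLOT36 starts before SLOT35 ends → SLOT35 and SLOT36 overlap.
That's a conflict, so the schedule is not conflict-free.

No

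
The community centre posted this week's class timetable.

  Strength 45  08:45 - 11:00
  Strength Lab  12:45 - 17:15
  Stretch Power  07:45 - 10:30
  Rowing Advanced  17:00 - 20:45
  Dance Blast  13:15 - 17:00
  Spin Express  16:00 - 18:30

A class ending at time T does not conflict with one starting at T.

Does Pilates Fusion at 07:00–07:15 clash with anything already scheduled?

Stretch Power: starts 07:45 at or after Pilates Fusion ends 07:15 → clear.
Strength 45: starts 08:45 at or after Pilates Fusion ends 07:15 → clear.
Strength Lab: starts 12:45 at or after Pilates Fusion ends 07:15 → clear.
Dance Blast: starts 13:15 at or after Pilates Fusion ends 07:15 → clear.
Spin Express: starts 16:00 at or after Pilates Fusion ends 07:15 → clear.
Rowing Advanced: starts 17:00 at or after Pilates Fusion ends 07:15 → clear.

No — it doesn't clash with anything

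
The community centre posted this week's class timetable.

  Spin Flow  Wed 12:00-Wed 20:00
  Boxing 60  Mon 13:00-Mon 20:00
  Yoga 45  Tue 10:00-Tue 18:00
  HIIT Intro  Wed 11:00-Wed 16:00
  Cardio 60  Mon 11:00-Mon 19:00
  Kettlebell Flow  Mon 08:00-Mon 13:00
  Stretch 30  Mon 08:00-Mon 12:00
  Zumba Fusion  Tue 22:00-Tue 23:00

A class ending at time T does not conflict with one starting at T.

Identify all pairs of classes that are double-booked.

Sorted by start: Stretch 30, Kettlebell Flow, Cardio 60, Boxing 60, Yoga 45, Zumba Fusion, HIIT Intro, Spin Flow.
Kettlebell Flow starts before Stretch 30 ends → Stretch 30 and Kettlebell Flow overlap.
Cardio 60 starts before Stretch 30 ends → Stretch 30 and Cardio 60 overlap.
Boxing 60 starts after Stretch 30 ends, so nothing later overlaps Stretch 30 either.
Cardio 60 starts before Kettlebell Flow ends → Kettlebell Flow and Cardio 60 overlap.
Boxing 60 starts exactly when Kettlebell Flow ends (back-to-back, no overlap), so nothing later overlaps Kettlebell Flow either.
Boxing 60 starts before Cardio 60 ends → Cardio 60 and Boxing 60 overlap.
Yoga 45 starts after Cardio 60 ends, so nothing later overlaps Cardio 60 either.
Yoga 45 starts after Boxing 60 ends, so nothing later overlaps Boxing 60 either.
Zumba Fusion starts after Yoga 45 ends, so nothing later overlaps Yoga 45 either.
HIIT Intro starts after Zumba Fusion ends, so nothing later overlaps Zumba Fusion either.
Spin Flow starts before HIIT Intro ends → HIIT Intro and Spin Flow overlap.

Boxing 60 & Cardio 60, Cardio 60 & Kettlebell Flow, Cardio 60 & Stretch 30, HIIT Intro & Spin Flow, Kettlebell Flow & Stretch 30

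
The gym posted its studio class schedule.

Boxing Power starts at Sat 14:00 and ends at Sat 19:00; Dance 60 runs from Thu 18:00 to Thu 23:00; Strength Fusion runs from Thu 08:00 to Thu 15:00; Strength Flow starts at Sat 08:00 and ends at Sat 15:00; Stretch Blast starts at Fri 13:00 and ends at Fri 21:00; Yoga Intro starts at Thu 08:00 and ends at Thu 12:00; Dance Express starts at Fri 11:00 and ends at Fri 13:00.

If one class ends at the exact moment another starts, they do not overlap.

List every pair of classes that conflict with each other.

Boxing Power & Strength Flow, Strength Fusion & Yoga Intro

Sorted by start: Strength Fusion, Yoga Intro, Dance 60, Dance Express, Stretch Blast, Strength Flow, Boxing Power.
Yoga Intro starts before Strength Fusion ends → Strength Fusion and Yoga Intro overlap.
Dance 60 starts after Strength Fusion ends; Strength Fusion is clear from here.
Dance 60 starts after Yoga Intro ends; Yoga Intro is clear from here.
Dance Express starts after Dance 60 ends; Dance 60 is clear from here.
Stretch Blast starts exactly when Dance Express ends (back-to-back, no overlap); Dance Express is clear from here.
Strength Flow starts after Stretch Blast ends; Stretch Blast is clear from here.
Boxing Power starts before Strength Flow ends → Strength Flow and Boxing Power overlap.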